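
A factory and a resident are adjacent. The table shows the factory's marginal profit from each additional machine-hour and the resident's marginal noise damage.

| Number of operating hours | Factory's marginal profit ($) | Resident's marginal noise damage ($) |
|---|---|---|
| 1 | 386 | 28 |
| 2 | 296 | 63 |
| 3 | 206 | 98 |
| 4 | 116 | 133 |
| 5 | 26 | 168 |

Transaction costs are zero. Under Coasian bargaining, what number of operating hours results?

Bargaining reaches the level where marginal profit last exceeds marginal noise damage.
That holds through level 3 (206 ≥ 98) but not at 4 (116 < 133).

3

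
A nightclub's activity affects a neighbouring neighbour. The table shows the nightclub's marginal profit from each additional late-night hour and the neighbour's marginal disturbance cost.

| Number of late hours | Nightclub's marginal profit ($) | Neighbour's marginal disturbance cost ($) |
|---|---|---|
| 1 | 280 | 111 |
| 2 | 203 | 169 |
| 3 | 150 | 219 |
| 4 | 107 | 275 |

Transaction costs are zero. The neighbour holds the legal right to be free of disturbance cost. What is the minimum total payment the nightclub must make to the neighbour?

Efficient level: marginal profit ≥ marginal disturbance cost through level 2, so k* = 2.
With the neighbour holding the right, the nightclub must at least compensate total damage at k*: 111 + 169 = 280.

$280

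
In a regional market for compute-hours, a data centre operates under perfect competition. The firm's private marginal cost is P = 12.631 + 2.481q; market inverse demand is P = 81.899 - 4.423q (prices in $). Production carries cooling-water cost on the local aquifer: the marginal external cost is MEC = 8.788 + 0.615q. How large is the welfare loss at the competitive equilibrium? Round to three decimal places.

DWL = $14.879

Market equilibrium (private): 12.631 + 2.481q = 81.899 - 4.423q → q_m = 10.0330.
Social marginal cost = private MC + MEC = 21.419 + 3.096q.
Set SMC = demand: 21.419 + 3.096q = 81.899 - 4.423q → q* = 8.0436.
Between q* and q_m the wedge SMC − demand runs linearly from 0 to MEC(q_m), so the loss is a triangle.
DWL = ½ × 1.9894 × 14.9583 = 14.8790.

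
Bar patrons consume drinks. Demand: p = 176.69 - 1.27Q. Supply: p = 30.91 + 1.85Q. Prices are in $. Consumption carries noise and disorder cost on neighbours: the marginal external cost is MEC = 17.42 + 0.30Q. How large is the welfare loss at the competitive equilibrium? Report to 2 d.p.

DWL = $144.49

Market equilibrium (private): 30.91 + 1.85Q = 176.69 - 1.27Q → Q_m = 46.7244.
Social marginal benefit = demand − MEC = 159.27 - 1.57Q.
Set SMB = MC: 159.27 - 1.57Q = 30.91 + 1.85Q → Q* = 37.5322.
The loss is the area between SMB and MC from Q* to Q_m; with linear curves that's a triangle of height MEC(Q_m).
DWL = ½ × 9.1922 × 31.4373 = 144.4890.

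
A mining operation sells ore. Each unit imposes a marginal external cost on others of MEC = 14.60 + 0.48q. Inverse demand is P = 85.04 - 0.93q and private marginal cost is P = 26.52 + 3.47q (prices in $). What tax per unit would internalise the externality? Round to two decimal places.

Social marginal cost = private MC + MEC = 41.12 + 3.95q.
Set SMC = demand: 41.12 + 3.95q = 85.04 - 0.93q → q* = 9.0000.
The Pigouvian tax equals MEC at q*: 14.60 + 0.48×9.0000 = 18.9200.

tax = $18.92 per unit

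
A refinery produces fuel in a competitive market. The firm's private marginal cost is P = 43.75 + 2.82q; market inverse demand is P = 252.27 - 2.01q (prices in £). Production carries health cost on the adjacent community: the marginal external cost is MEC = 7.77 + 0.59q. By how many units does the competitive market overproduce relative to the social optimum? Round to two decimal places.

6.13 units

Market equilibrium (private): 43.75 + 2.82q = 252.27 - 2.01q → q_m = 43.1718.
Social marginal cost = private MC + MEC = 51.52 + 3.41q.
Set SMC = demand: 51.52 + 3.41q = 252.27 - 2.01q → q* = 37.0387.
Gap = |43.1718 − 37.0387| = 6.1331.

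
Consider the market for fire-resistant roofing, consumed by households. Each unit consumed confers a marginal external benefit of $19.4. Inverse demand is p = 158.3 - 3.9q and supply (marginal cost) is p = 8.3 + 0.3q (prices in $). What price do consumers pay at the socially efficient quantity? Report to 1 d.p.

P = $1.0

Social marginal benefit = demand + MEB = 177.7 - 3.9q.
Set SMB = MC: 177.7 - 3.9q = 8.3 + 0.3q → q* = 40.3333.
Consumer price on the demand curve at q*: 158.3 − 3.9×40.3333 = 1.0001.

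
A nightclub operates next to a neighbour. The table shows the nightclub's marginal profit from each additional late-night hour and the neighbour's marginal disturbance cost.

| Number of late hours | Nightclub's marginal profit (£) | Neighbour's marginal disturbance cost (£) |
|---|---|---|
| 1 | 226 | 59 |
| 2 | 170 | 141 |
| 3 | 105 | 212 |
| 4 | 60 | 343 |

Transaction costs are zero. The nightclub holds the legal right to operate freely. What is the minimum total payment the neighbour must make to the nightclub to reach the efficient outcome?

Left alone the nightclub would choose level 4 (marginal profit stays positive).
Efficient level: k* = 2 (marginal profit ≥ marginal disturbance cost through 2).
The neighbour must at least cover the nightclub's forgone profit from cutting 4→2: 105 + 60 = 165.

£165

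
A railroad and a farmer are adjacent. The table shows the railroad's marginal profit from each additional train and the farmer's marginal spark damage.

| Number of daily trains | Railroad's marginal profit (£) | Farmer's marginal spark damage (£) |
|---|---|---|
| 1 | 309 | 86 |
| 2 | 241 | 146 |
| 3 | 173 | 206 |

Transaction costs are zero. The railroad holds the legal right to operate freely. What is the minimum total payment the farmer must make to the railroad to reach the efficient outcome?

£173

Left alone the railroad would choose level 3 (marginal profit stays positive).
Efficient level: k* = 2 (marginal profit ≥ marginal spark damage through 2).
The farmer must at least cover the railroad's forgone profit from cutting 3→2: 173 = 173.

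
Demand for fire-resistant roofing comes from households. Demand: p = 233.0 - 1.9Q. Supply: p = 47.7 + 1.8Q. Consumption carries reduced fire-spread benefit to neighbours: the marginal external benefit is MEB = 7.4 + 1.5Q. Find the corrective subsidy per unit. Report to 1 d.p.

Social marginal benefit = demand + MEB = 240.4 - 0.4Q.
Set SMB = MC: 240.4 - 0.4Q = 47.7 + 1.8Q → Q* = 87.5909.
The Pigouvian subsidy equals MEB at Q*: 7.4 + 1.5×87.5909 = 138.7864.

subsidy = 138.8 per unit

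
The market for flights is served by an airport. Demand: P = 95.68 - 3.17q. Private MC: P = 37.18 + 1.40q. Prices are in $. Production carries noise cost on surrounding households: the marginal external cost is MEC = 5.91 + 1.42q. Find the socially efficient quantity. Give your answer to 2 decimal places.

q* = 8.78

Social marginal cost = private MC + MEC = 43.09 + 2.82q.
Set SMC = demand: 43.09 + 2.82q = 95.68 - 3.17q → q* = 8.7796.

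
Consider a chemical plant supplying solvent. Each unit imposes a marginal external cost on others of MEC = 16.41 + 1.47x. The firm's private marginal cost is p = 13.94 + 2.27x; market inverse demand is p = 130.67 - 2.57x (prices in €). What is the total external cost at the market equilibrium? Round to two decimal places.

€823.30

Market equilibrium (private): 13.94 + 2.27x = 130.67 - 2.57x → x_m = 24.1178.
Total external cost = ∫₀^{x_m} (16.41 + 1.47x) dx = 16.41×24.1178 + ½×1.47×24.1178² = 823.2993.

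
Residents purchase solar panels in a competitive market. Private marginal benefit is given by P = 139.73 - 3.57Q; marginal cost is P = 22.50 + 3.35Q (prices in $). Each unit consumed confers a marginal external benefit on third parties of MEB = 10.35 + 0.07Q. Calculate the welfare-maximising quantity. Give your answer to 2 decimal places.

Q* = 18.62

Social marginal benefit = demand + MEB = 150.08 - 3.50Q.
Set SMB = MC: 150.08 - 3.50Q = 22.50 + 3.35Q → Q* = 18.6248.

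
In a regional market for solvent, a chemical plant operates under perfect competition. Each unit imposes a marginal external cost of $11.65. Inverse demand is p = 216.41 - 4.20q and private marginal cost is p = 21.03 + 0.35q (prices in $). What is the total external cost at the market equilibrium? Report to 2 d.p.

Market equilibrium (private): 21.03 + 0.35q = 216.41 - 4.20q → q_m = 42.9407.
Total external cost = MEC × q_m = 11.65 × 42.9407 = 500.2592.

$500.26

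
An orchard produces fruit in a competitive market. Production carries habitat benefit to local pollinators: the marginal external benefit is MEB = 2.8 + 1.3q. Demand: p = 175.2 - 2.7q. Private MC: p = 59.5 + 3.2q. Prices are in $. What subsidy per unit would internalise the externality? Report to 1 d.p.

Social marginal cost = private MC − MEB = 56.7 + 1.9q.
Set SMC = demand: 56.7 + 1.9q = 175.2 - 2.7q → q* = 25.7609.
The Pigouvian subsidy equals MEB at q*: 2.8 + 1.3×25.7609 = 36.2892.

subsidy = $36.3 per unit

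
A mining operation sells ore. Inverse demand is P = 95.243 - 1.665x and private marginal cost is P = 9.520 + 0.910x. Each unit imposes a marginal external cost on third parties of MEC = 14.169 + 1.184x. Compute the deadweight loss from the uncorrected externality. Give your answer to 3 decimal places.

Market equilibrium (private): 9.520 + 0.910x = 95.243 - 1.665x → x_m = 33.2905.
Social marginal cost = private MC + MEC = 23.689 + 2.094x.
Set SMC = demand: 23.689 + 2.094x = 95.243 - 1.665x → x* = 19.0354.
Between x* and x_m the wedge SMC − demand runs linearly from 0 to MEC(x_m), so the loss is a triangle.
DWL = ½ × 14.2551 × 53.5849 = 381.9291.

DWL = 381.929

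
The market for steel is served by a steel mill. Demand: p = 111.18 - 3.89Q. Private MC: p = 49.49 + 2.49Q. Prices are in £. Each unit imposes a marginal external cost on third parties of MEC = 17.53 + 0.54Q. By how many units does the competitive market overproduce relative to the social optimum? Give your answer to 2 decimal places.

3.29 units

Market equilibrium (private): 49.49 + 2.49Q = 111.18 - 3.89Q → Q_m = 9.6693.
Social marginal cost = private MC + MEC = 67.02 + 3.03Q.
Set SMC = demand: 67.02 + 3.03Q = 111.18 - 3.89Q → Q* = 6.3815.
Gap = |9.6693 − 6.3815| = 3.2878.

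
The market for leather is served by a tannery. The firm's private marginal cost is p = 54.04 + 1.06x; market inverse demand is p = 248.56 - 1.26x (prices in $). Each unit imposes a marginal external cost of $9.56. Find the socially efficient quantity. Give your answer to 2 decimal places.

Social marginal cost = private MC + MEC = 63.60 + 1.06x.
Set SMC = demand: 63.60 + 1.06x = 248.56 - 1.26x → x* = 79.7241.

x* = 79.72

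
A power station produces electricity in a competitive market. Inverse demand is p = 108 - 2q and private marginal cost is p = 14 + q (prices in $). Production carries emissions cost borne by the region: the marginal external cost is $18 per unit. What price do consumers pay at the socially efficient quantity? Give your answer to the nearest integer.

Social marginal cost = private MC + MEC = 32 + q.
Set SMC = demand: 32 + q = 108 - 2q → q* = 25.3333.
Consumer price on the demand curve at q*: 108 − 2×25.3333 = 57.3334.

P = $57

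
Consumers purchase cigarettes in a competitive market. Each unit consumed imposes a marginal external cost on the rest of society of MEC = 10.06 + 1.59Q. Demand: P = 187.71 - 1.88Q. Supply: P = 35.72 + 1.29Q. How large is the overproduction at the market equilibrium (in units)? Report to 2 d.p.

18.13 units

Market equilibrium (private): 35.72 + 1.29Q = 187.71 - 1.88Q → Q_m = 47.9464.
Social marginal benefit = demand − MEC = 177.65 - 3.47Q.
Set SMB = MC: 177.65 - 3.47Q = 35.72 + 1.29Q → Q* = 29.8172.
Gap = |47.9464 − 29.8172| = 18.1292.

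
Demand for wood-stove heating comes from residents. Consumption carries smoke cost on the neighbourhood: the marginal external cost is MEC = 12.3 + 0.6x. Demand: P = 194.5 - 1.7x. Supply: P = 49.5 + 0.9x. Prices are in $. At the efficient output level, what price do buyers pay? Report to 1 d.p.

P = $124.0

Social marginal benefit = demand − MEC = 182.2 - 2.3x.
Set SMB = MC: 182.2 - 2.3x = 49.5 + 0.9x → x* = 41.4688.
Consumer price on the demand curve at x*: 194.5 − 1.7×41.4688 = 124.0030.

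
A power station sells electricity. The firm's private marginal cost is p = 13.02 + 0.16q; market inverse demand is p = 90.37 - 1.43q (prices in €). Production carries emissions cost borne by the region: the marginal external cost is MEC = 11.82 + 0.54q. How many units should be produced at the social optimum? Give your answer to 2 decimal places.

Social marginal cost = private MC + MEC = 24.84 + 0.70q.
Set SMC = demand: 24.84 + 0.70q = 90.37 - 1.43q → q* = 30.7653.

q* = 30.77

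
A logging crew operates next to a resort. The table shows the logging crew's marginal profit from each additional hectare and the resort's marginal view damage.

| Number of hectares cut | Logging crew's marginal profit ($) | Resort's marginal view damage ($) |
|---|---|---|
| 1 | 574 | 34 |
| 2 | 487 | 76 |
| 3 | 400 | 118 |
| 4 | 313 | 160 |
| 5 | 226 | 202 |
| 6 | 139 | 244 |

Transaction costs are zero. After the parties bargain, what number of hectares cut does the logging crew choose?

5

Bargaining reaches the level where marginal profit last exceeds marginal view damage.
That holds through level 5 (226 ≥ 202) but not at 6 (139 < 244).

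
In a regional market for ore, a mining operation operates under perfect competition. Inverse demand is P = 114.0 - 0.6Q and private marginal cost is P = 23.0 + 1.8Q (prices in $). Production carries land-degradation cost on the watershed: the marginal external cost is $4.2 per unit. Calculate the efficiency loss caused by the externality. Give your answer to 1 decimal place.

Market equilibrium (private): 23.0 + 1.8Q = 114.0 - 0.6Q → Q_m = 37.9167.
Social marginal cost = private MC + MEC = 27.2 + 1.8Q.
Set SMC = demand: 27.2 + 1.8Q = 114.0 - 0.6Q → Q* = 36.1667.
Between Q* and Q_m the wedge SMC − demand runs linearly from 0 to MEC(Q_m), so the loss is a triangle.
DWL = ½ × 1.7500 × 4.2000 = 3.6750.

DWL = $3.7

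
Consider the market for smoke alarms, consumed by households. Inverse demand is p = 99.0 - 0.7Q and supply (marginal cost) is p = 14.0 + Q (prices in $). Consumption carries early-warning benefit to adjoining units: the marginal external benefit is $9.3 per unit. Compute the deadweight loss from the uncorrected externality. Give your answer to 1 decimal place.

Market equilibrium (private): 14.0 + Q = 99.0 - 0.7Q → Q_m = 50.0000.
Social marginal benefit = demand + MEB = 108.3 - 0.7Q.
Set SMB = MC: 108.3 - 0.7Q = 14.0 + Q → Q* = 55.4706.
Between Q* and Q_m the wedge SMB − MC runs linearly from 0 to MEB(Q_m), so the loss is a triangle.
DWL = ½ × 5.4706 × 9.3000 = 25.4383.

DWL = $25.4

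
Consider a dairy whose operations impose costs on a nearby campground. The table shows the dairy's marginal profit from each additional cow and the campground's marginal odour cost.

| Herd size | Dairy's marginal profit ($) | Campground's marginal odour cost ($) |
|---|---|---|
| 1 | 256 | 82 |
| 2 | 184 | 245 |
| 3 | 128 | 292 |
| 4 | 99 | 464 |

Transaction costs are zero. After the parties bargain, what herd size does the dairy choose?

Bargaining reaches the level where marginal profit last exceeds marginal odour cost.
That holds through level 1 (256 ≥ 82) but not at 2 (184 < 245).

1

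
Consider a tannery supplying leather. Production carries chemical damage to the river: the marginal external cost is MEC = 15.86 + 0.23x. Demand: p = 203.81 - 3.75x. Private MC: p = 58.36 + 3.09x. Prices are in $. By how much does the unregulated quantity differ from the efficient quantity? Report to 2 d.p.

Market equilibrium (private): 58.36 + 3.09x = 203.81 - 3.75x → x_m = 21.2646.
Social marginal cost = private MC + MEC = 74.22 + 3.32x.
Set SMC = demand: 74.22 + 3.32x = 203.81 - 3.75x → x* = 18.3296.
Gap = |21.2646 − 18.3296| = 2.9350.

2.94 units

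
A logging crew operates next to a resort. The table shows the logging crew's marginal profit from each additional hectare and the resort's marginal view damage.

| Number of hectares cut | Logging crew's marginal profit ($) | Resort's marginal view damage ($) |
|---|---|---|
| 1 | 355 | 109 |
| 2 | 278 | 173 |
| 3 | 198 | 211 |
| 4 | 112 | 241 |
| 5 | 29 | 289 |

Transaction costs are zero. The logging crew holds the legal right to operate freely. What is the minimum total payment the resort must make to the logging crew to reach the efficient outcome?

Left alone the logging crew would choose level 5 (marginal profit stays positive).
Efficient level: k* = 2 (marginal profit ≥ marginal view damage through 2).
The resort must at least cover the logging crew's forgone profit from cutting 5→2: 198 + 112 + 29 = 339.

$339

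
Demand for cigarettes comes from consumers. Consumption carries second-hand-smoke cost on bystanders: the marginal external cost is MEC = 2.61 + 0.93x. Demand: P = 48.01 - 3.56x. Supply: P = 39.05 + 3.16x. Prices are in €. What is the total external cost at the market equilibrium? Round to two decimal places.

Market equilibrium (private): 39.05 + 3.16x = 48.01 - 3.56x → x_m = 1.3333.
Total external cost = ∫₀^{x_m} (2.61 + 0.93x) dx = 2.61×1.3333 + ½×0.93×1.3333² = 4.3065.

€4.31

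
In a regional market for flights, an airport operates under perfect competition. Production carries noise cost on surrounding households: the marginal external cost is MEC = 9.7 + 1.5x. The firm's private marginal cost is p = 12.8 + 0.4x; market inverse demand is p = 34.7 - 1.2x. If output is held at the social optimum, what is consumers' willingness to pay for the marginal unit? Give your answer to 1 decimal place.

P = 30.0

Social marginal cost = private MC + MEC = 22.5 + 1.9x.
Set SMC = demand: 22.5 + 1.9x = 34.7 - 1.2x → x* = 3.9355.
Consumer price on the demand curve at x*: 34.7 − 1.2×3.9355 = 29.9774.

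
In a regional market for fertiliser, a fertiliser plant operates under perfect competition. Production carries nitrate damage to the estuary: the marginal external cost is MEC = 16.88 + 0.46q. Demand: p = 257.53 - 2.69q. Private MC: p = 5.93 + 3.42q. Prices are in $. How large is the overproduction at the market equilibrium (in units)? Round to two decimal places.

Market equilibrium (private): 5.93 + 3.42q = 257.53 - 2.69q → q_m = 41.1784.
Social marginal cost = private MC + MEC = 22.81 + 3.88q.
Set SMC = demand: 22.81 + 3.88q = 257.53 - 2.69q → q* = 35.7260.
Gap = |41.1784 − 35.7260| = 5.4524.

5.45 units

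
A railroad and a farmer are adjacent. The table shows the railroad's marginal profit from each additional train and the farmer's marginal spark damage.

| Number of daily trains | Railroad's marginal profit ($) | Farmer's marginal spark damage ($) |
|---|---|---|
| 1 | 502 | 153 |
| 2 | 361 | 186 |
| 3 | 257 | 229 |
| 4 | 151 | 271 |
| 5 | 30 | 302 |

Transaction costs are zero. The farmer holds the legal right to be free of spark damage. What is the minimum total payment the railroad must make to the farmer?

$568

Efficient level: marginal profit ≥ marginal spark damage through level 3, so k* = 3.
With the farmer holding the right, the railroad must at least compensate total damage at k*: 153 + 186 + 229 = 568.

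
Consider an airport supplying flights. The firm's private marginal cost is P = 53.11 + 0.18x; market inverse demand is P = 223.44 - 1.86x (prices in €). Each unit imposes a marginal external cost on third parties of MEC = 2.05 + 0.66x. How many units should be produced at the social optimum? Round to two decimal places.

Social marginal cost = private MC + MEC = 55.16 + 0.84x.
Set SMC = demand: 55.16 + 0.84x = 223.44 - 1.86x → x* = 62.3259.

x* = 62.33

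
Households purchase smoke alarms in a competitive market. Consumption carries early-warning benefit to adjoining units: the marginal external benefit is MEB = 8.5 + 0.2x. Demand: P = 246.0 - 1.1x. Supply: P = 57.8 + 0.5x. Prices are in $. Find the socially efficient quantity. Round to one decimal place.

x* = 140.5

Social marginal benefit = demand + MEB = 254.5 - 0.9x.
Set SMB = MC: 254.5 - 0.9x = 57.8 + 0.5x → x* = 140.5000.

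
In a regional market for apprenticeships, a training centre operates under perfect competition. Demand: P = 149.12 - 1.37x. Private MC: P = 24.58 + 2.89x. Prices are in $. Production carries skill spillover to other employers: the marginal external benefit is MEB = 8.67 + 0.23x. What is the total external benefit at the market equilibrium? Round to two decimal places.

$351.75

Market equilibrium (private): 24.58 + 2.89x = 149.12 - 1.37x → x_m = 29.2347.
Total external benefit = ∫₀^{x_m} (8.67 + 0.23x) dx = 8.67×29.2347 + ½×0.23×29.2347² = 351.7516.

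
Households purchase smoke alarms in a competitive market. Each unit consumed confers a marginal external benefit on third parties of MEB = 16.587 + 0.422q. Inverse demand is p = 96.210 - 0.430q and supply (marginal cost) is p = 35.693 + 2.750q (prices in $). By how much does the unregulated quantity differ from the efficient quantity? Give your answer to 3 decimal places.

Market equilibrium (private): 35.693 + 2.750q = 96.210 - 0.430q → q_m = 19.0305.
Social marginal benefit = demand + MEB = 112.797 - 0.008q.
Set SMB = MC: 112.797 - 0.008q = 35.693 + 2.750q → q* = 27.9565.
Gap = |19.0305 − 27.9565| = 8.9260.

8.926 units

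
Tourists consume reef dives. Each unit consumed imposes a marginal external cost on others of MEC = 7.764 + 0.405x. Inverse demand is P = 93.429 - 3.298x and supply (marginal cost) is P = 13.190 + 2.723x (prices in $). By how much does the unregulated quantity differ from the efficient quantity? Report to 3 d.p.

Market equilibrium (private): 13.190 + 2.723x = 93.429 - 3.298x → x_m = 13.3265.
Social marginal benefit = demand − MEC = 85.665 - 3.703x.
Set SMB = MC: 85.665 - 3.703x = 13.190 + 2.723x → x* = 11.2784.
Gap = |13.3265 − 11.2784| = 2.0481.

2.048 units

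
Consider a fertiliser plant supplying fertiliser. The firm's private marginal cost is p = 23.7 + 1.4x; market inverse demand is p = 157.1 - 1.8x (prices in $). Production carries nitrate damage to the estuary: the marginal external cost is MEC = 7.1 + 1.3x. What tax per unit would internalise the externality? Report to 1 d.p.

tax = $43.6 per unit

Social marginal cost = private MC + MEC = 30.8 + 2.7x.
Set SMC = demand: 30.8 + 2.7x = 157.1 - 1.8x → x* = 28.0667.
The Pigouvian tax equals MEC at x*: 7.1 + 1.3×28.0667 = 43.5867.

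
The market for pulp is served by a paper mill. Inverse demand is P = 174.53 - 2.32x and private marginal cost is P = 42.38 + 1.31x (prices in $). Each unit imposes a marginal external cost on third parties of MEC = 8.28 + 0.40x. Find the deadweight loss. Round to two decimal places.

Market equilibrium (private): 42.38 + 1.31x = 174.53 - 2.32x → x_m = 36.4050.
Social marginal cost = private MC + MEC = 50.66 + 1.71x.
Set SMC = demand: 50.66 + 1.71x = 174.53 - 2.32x → x* = 30.7370.
Height of the DWL triangle at x_m is SMC(x_m) − demand(x_m) = MEC(x_m) = 22.8420.
DWL = ½ × 5.6680 × 22.8420 = 64.7342.

DWL = $64.73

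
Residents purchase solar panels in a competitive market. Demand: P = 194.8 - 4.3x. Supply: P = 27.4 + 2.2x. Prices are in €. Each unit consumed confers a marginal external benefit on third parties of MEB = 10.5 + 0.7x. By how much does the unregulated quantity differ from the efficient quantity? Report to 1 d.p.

Market equilibrium (private): 27.4 + 2.2x = 194.8 - 4.3x → x_m = 25.7538.
Social marginal benefit = demand + MEB = 205.3 - 3.6x.
Set SMB = MC: 205.3 - 3.6x = 27.4 + 2.2x → x* = 30.6724.
Gap = |25.7538 − 30.6724| = 4.9186.

4.9 units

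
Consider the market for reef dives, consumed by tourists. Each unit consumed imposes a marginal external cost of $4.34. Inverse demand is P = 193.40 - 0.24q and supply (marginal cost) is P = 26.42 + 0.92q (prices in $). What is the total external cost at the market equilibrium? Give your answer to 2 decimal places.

Market equilibrium (private): 26.42 + 0.92q = 193.40 - 0.24q → q_m = 143.9483.
Total external cost = MEC × q_m = 4.34 × 143.9483 = 624.7356.

$624.74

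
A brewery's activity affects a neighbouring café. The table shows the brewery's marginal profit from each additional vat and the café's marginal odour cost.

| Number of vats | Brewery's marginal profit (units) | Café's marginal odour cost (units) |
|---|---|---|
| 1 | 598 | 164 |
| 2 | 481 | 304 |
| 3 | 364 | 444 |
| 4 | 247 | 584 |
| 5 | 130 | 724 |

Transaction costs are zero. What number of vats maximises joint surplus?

Bargaining reaches the level where marginal profit last exceeds marginal odour cost.
That holds through level 2 (481 ≥ 304) but not at 3 (364 < 444).

2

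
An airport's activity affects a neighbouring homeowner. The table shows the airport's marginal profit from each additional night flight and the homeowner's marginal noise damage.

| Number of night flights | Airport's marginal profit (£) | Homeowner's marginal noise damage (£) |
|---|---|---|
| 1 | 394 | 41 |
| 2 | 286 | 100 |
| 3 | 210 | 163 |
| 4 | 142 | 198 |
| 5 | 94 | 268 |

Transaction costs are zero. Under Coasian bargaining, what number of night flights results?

3

Bargaining reaches the level where marginal profit last exceeds marginal noise damage.
That holds through level 3 (210 ≥ 163) but not at 4 (142 < 198).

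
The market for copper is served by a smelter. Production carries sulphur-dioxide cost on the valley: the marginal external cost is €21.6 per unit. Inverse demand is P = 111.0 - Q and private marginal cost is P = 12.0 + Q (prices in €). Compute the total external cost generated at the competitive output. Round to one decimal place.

Market equilibrium (private): 12.0 + Q = 111.0 - Q → Q_m = 49.5000.
Total external cost = MEC × Q_m = 21.6 × 49.5000 = 1069.2000.

€1069.2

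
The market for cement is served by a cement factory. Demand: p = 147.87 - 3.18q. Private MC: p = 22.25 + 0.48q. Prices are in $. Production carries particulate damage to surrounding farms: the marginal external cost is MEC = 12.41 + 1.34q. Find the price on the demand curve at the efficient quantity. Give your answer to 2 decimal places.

P = $75.87

Social marginal cost = private MC + MEC = 34.66 + 1.82q.
Set SMC = demand: 34.66 + 1.82q = 147.87 - 3.18q → q* = 22.6420.
Consumer price on the demand curve at q*: 147.87 − 3.18×22.6420 = 75.8684.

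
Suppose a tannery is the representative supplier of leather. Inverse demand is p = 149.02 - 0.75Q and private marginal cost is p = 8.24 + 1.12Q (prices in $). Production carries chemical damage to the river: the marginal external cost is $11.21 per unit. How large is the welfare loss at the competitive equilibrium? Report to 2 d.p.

DWL = $33.60

Market equilibrium (private): 8.24 + 1.12Q = 149.02 - 0.75Q → Q_m = 75.2834.
Social marginal cost = private MC + MEC = 19.45 + 1.12Q.
Set SMC = demand: 19.45 + 1.12Q = 149.02 - 0.75Q → Q* = 69.2888.
Height of the DWL triangle at Q_m is SMC(Q_m) − demand(Q_m) = MEC(Q_m) = 11.2100.
DWL = ½ × 5.9946 × 11.2100 = 33.5997.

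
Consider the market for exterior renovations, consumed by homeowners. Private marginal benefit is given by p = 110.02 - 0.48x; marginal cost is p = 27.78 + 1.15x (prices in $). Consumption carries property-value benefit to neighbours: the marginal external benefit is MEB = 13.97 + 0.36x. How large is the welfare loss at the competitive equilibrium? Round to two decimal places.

Market equilibrium (private): 27.78 + 1.15x = 110.02 - 0.48x → x_m = 50.4540.
Social marginal benefit = demand + MEB = 123.99 - 0.12x.
Set SMB = MC: 123.99 - 0.12x = 27.78 + 1.15x → x* = 75.7559.
Height of the DWL triangle at x_m is SMB(x_m) − MC(x_m) = MEB(x_m) = 32.1334.
DWL = ½ × 25.3019 × 32.1334 = 406.5180.

DWL = $406.52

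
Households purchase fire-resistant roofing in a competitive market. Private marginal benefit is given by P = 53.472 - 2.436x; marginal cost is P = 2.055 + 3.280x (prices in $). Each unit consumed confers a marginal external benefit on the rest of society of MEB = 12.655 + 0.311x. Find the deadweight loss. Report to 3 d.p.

Market equilibrium (private): 2.055 + 3.280x = 53.472 - 2.436x → x_m = 8.9953.
Social marginal benefit = demand + MEB = 66.127 - 2.125x.
Set SMB = MC: 66.127 - 2.125x = 2.055 + 3.280x → x* = 11.8542.
The loss is the area between SMB and MC from x* to x_m; with linear curves that's a triangle of height MEB(x_m).
DWL = ½ × 2.8589 × 15.4525 = 22.0886.

DWL = $22.089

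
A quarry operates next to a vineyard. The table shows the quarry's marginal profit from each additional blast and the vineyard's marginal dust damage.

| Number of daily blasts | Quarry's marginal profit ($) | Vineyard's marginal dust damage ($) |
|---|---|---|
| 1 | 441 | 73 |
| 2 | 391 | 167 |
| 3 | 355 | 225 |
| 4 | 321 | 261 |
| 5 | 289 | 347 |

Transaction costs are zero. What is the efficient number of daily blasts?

4

Bargaining reaches the level where marginal profit last exceeds marginal dust damage.
That holds through level 4 (321 ≥ 261) but not at 5 (289 < 347).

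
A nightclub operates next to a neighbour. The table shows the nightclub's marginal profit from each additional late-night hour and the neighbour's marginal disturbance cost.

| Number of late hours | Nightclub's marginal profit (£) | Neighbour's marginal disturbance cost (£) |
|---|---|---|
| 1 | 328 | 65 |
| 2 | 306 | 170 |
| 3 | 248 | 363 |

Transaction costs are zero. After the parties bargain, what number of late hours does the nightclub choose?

2

Bargaining reaches the level where marginal profit last exceeds marginal disturbance cost.
That holds through level 2 (306 ≥ 170) but not at 3 (248 < 363).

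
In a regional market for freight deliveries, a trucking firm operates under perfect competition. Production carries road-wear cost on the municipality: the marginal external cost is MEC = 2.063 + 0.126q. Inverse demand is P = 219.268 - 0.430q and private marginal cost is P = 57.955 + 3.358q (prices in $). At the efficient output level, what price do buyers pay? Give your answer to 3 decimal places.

P = $201.772

Social marginal cost = private MC + MEC = 60.018 + 3.484q.
Set SMC = demand: 60.018 + 3.484q = 219.268 - 0.430q → q* = 40.6873.
Consumer price on the demand curve at q*: 219.268 − 0.430×40.6873 = 201.7725.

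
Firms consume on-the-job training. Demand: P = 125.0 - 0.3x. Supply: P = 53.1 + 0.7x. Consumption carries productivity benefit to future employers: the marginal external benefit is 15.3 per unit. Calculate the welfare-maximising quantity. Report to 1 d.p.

Social marginal benefit = demand + MEB = 140.3 - 0.3x.
Set SMB = MC: 140.3 - 0.3x = 53.1 + 0.7x → x* = 87.2000.

x* = 87.2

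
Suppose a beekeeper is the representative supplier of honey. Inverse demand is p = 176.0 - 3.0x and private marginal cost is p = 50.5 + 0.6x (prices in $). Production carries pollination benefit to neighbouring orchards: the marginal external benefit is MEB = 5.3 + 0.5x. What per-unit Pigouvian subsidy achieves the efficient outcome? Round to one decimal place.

subsidy = $26.4 per unit

Social marginal cost = private MC − MEB = 45.2 + 0.1x.
Set SMC = demand: 45.2 + 0.1x = 176.0 - 3.0x → x* = 42.1935.
The Pigouvian subsidy equals MEB at x*: 5.3 + 0.5×42.1935 = 26.3968.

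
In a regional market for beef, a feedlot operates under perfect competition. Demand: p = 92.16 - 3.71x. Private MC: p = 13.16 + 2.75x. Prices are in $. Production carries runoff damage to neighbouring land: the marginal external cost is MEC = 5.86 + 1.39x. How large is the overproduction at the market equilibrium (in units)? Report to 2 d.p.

Market equilibrium (private): 13.16 + 2.75x = 92.16 - 3.71x → x_m = 12.2291.
Social marginal cost = private MC + MEC = 19.02 + 4.14x.
Set SMC = demand: 19.02 + 4.14x = 92.16 - 3.71x → x* = 9.3172.
Gap = |12.2291 − 9.3172| = 2.9119.

2.91 units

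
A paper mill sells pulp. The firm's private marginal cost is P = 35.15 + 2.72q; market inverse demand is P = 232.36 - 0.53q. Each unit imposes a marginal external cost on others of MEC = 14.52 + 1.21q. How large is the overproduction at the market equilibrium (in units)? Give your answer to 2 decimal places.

Market equilibrium (private): 35.15 + 2.72q = 232.36 - 0.53q → q_m = 60.6800.
Social marginal cost = private MC + MEC = 49.67 + 3.93q.
Set SMC = demand: 49.67 + 3.93q = 232.36 - 0.53q → q* = 40.9619.
Gap = |60.6800 − 40.9619| = 19.7181.

19.72 units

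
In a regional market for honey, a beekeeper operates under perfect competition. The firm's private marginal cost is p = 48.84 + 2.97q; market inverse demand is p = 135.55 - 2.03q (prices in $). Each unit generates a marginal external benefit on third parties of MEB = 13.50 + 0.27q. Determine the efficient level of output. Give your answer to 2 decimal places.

q* = 21.19

Social marginal cost = private MC − MEB = 35.34 + 2.70q.
Set SMC = demand: 35.34 + 2.70q = 135.55 - 2.03q → q* = 21.1860.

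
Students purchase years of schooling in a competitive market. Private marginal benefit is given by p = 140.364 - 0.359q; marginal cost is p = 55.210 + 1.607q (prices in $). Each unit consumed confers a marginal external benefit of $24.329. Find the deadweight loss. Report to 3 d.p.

Market equilibrium (private): 55.210 + 1.607q = 140.364 - 0.359q → q_m = 43.3133.
Social marginal benefit = demand + MEB = 164.693 - 0.359q.
Set SMB = MC: 164.693 - 0.359q = 55.210 + 1.607q → q* = 55.6882.
Between q* and q_m the wedge SMB − MC runs linearly from 0 to MEB(q_m), so the loss is a triangle.
DWL = ½ × 12.3749 × 24.3290 = 150.5345.

DWL = $150.534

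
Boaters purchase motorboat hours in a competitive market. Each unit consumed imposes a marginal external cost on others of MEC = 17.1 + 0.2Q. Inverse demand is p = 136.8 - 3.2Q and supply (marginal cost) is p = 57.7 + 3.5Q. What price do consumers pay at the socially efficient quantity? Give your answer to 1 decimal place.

P = 108.0

Social marginal benefit = demand − MEC = 119.7 - 3.4Q.
Set SMB = MC: 119.7 - 3.4Q = 57.7 + 3.5Q → Q* = 8.9855.
Consumer price on the demand curve at Q*: 136.8 − 3.2×8.9855 = 108.0464.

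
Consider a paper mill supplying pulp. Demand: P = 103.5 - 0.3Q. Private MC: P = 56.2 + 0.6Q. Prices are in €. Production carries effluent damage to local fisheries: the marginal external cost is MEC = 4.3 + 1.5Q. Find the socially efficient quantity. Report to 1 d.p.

Social marginal cost = private MC + MEC = 60.5 + 2.1Q.
Set SMC = demand: 60.5 + 2.1Q = 103.5 - 0.3Q → Q* = 17.9167.

Q* = 17.9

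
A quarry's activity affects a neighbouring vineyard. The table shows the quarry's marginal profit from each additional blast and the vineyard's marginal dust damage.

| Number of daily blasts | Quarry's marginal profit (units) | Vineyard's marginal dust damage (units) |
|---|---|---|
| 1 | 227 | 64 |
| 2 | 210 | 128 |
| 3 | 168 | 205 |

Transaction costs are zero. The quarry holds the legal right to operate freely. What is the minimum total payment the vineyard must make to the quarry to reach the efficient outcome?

Left alone the quarry would choose level 3 (marginal profit stays positive).
Efficient level: k* = 2 (marginal profit ≥ marginal dust damage through 2).
The vineyard must at least cover the quarry's forgone profit from cutting 3→2: 168 = 168.

168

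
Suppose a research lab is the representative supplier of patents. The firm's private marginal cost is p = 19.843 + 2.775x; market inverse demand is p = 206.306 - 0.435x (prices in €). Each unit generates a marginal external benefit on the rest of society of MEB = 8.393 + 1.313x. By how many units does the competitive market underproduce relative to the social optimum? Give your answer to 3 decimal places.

Market equilibrium (private): 19.843 + 2.775x = 206.306 - 0.435x → x_m = 58.0882.
Social marginal cost = private MC − MEB = 11.450 + 1.462x.
Set SMC = demand: 11.450 + 1.462x = 206.306 - 0.435x → x* = 102.7180.
Gap = |58.0882 − 102.7180| = 44.6298.

44.630 units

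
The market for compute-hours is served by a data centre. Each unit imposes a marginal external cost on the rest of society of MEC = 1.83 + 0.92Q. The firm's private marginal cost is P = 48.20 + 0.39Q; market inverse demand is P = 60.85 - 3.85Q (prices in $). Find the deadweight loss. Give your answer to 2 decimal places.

Market equilibrium (private): 48.20 + 0.39Q = 60.85 - 3.85Q → Q_m = 2.9835.
Social marginal cost = private MC + MEC = 50.03 + 1.31Q.
Set SMC = demand: 50.03 + 1.31Q = 60.85 - 3.85Q → Q* = 2.0969.
Height of the DWL triangle at Q_m is SMC(Q_m) − demand(Q_m) = MEC(Q_m) = 4.5748.
DWL = ½ × 0.8866 × 4.5748 = 2.0280.

DWL = $2.03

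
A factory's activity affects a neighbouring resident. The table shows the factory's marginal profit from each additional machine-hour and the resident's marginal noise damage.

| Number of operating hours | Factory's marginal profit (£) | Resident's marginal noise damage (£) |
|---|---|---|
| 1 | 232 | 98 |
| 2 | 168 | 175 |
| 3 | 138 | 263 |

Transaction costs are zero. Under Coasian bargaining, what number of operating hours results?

Bargaining reaches the level where marginal profit last exceeds marginal noise damage.
That holds through level 1 (232 ≥ 98) but not at 2 (168 < 175).

1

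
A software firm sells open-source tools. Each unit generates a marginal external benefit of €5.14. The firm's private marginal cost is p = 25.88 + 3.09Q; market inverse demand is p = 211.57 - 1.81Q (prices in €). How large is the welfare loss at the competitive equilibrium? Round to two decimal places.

Market equilibrium (private): 25.88 + 3.09Q = 211.57 - 1.81Q → Q_m = 37.8959.
Social marginal cost = private MC − MEB = 20.74 + 3.09Q.
Set SMC = demand: 20.74 + 3.09Q = 211.57 - 1.81Q → Q* = 38.9449.
The loss is the area between SMC and demand from Q* to Q_m; with linear curves that's a triangle of height MEB(Q_m).
DWL = ½ × 1.0490 × 5.1400 = 2.6959.

DWL = €2.70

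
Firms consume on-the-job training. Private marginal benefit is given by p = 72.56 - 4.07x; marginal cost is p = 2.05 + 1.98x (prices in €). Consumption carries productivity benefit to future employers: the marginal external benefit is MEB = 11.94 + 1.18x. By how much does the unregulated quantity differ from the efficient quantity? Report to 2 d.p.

Market equilibrium (private): 2.05 + 1.98x = 72.56 - 4.07x → x_m = 11.6545.
Social marginal benefit = demand + MEB = 84.50 - 2.89x.
Set SMB = MC: 84.50 - 2.89x = 2.05 + 1.98x → x* = 16.9302.
Gap = |11.6545 − 16.9302| = 5.2757.

5.28 units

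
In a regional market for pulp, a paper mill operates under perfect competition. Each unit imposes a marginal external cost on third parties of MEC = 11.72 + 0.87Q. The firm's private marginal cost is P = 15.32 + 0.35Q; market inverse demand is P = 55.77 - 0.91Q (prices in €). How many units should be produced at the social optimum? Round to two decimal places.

Social marginal cost = private MC + MEC = 27.04 + 1.22Q.
Set SMC = demand: 27.04 + 1.22Q = 55.77 - 0.91Q → Q* = 13.4883.

Q* = 13.49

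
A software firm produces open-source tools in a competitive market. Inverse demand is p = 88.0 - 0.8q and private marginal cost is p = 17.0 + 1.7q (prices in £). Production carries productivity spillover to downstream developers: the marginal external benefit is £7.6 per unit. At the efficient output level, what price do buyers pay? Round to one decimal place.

P = £62.8

Social marginal cost = private MC − MEB = 9.4 + 1.7q.
Set SMC = demand: 9.4 + 1.7q = 88.0 - 0.8q → q* = 31.4400.
Consumer price on the demand curve at q*: 88.0 − 0.8×31.4400 = 62.8480.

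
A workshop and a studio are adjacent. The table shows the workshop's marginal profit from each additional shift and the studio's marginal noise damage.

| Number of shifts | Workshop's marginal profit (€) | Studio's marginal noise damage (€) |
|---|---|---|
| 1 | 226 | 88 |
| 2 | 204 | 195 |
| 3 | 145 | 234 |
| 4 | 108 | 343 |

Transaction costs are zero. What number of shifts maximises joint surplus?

Bargaining reaches the level where marginal profit last exceeds marginal noise damage.
That holds through level 2 (204 ≥ 195) but not at 3 (145 < 234).

2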